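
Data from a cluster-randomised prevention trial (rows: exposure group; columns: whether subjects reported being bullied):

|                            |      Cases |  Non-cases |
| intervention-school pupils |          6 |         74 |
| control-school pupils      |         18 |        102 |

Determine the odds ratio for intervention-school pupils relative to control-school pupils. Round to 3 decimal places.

OR = (6 × 102) / (74 × 18) = 612/1332 ≈ 0.459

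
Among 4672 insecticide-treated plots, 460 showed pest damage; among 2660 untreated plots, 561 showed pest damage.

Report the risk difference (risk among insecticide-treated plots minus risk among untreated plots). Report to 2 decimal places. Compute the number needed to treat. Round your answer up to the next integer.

risk, insecticide-treated plots = 460/4672 = 0.0985
risk, untreated plots = 561/2660 = 0.2109
risk difference = 0.0985 − 0.2109 = -0.11
absolute risk difference = 0.112443
1 / 0.112443 = 8.893 → round up → 9

RD = -0.11; NNT = 9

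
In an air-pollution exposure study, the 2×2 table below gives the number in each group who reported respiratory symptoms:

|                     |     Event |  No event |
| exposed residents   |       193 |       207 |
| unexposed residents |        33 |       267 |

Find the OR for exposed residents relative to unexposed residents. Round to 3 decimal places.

7.544

odds, exposed residents = 193/207 = 0.9324
odds, unexposed residents = 33/267 = 0.1236
OR = 0.9324 / 0.1236 = 7.544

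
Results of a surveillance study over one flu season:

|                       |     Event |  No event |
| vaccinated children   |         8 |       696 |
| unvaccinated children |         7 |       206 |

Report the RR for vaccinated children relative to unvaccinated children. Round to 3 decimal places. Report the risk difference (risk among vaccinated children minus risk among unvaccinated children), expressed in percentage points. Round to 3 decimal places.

risk, vaccinated children = 8/704 = 0.01136
risk, unvaccinated children = 7/213 = 0.03286
RR = 0.01136 / 0.03286 = 0.346
risk difference = 0.01136 − 0.03286 = -0.02150 → -2.150 percentage points

RR = 0.346; RD = -2.150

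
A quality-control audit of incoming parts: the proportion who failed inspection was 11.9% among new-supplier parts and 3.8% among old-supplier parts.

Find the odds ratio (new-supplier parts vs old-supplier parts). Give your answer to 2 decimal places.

3.42

odds, new-supplier parts = 0.11900/0.88100 = 0.13507
odds, old-supplier parts = 0.03800/0.96200 = 0.03950
OR = 0.13507 / 0.03950 = 3.42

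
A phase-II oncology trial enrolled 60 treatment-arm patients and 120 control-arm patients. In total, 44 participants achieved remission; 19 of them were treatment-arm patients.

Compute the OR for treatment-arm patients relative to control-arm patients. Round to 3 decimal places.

treatment-arm patients without the outcome: 60 − 19 = 41
control-arm patients with the outcome: 44 − 19 = 25
control-arm patients without the outcome: 120 − 25 = 95
odds, treatment-arm patients = 19/41 = 0.4634
odds, control-arm patients = 25/95 = 0.2632
OR = 0.4634 / 0.2632 = 1.761

OR = 1.761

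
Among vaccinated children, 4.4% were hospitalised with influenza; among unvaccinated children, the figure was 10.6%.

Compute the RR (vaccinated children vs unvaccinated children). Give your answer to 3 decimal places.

RR = 0.04400 / 0.10600 = 0.415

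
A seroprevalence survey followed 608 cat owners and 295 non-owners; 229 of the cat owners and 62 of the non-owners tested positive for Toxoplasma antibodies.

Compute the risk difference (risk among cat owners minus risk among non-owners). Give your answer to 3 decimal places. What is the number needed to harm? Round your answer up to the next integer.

RD = 0.166; NNH = 7

risk, cat owners = 229/608 = 0.3766
risk, non-owners = 62/295 = 0.2102
risk difference = 0.3766 − 0.2102 = 0.166
absolute risk difference = 0.166475
1 / 0.166475 = 6.007 → round up → 7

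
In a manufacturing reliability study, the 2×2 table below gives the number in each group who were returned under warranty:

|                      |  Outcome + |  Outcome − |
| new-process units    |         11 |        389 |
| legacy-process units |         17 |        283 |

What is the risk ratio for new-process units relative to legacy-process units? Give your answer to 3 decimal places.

0.485

risk, new-process units = 11/400 = 0.02750
risk, legacy-process units = 17/300 = 0.05667
RR = 0.02750 / 0.05667 = 0.485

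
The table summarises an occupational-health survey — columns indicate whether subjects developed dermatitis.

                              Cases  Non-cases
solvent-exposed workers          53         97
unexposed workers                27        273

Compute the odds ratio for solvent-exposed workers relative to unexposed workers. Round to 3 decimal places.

OR = (53 × 273) / (97 × 27) = 14469/2619 ≈ 5.525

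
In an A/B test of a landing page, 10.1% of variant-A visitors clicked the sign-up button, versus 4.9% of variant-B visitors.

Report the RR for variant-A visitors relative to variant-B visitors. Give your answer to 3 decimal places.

RR = 0.10100 / 0.04900 = 2.061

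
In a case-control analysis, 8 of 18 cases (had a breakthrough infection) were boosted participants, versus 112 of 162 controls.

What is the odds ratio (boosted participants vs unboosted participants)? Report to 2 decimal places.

OR = (8 × 50) / (112 × 10) = 400/1120 ≈ 0.36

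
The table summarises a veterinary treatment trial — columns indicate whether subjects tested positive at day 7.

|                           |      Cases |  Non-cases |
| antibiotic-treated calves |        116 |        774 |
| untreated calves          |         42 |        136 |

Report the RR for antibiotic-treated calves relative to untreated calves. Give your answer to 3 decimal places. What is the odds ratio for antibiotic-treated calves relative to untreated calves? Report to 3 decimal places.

RR = 0.552; OR = 0.485

risk, antibiotic-treated calves = 116/890 = 0.1303
risk, untreated calves = 42/178 = 0.2360
RR = 0.1303 / 0.2360 = 0.552
odds, antibiotic-treated calves = 116/774 = 0.1499
odds, untreated calves = 42/136 = 0.3088
OR = 0.1499 / 0.3088 = 0.485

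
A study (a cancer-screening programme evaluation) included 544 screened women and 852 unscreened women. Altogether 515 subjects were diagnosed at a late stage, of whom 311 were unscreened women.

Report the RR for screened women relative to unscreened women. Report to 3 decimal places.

screened women with the outcome: 515 − 311 = 204
screened women without the outcome: 544 − 204 = 340
unscreened women without the outcome: 852 − 311 = 541
risk, screened women = 204/544 = 0.3750
risk, unscreened women = 311/852 = 0.3650
RR = 0.3750 / 0.3650 = 1.027

1.027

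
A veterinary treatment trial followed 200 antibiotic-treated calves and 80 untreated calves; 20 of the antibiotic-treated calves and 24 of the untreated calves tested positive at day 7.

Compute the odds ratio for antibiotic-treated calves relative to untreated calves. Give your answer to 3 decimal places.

odds, antibiotic-treated calves = 20/180 = 0.1111
odds, untreated calves = 24/56 = 0.4286
OR = 0.1111 / 0.4286 = 0.259

0.259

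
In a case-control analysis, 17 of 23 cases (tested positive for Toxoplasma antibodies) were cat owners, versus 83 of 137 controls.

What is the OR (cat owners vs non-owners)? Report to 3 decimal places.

odds, cat owners = 17/83 = 0.2048
odds, non-owners = 6/54 = 0.1111
OR = 0.2048 / 0.1111 = 1.843

OR ≈ 1.843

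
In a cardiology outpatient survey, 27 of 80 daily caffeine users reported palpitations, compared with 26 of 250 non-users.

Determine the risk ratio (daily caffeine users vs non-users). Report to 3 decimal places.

risk, daily caffeine users = 27/80 = 0.3375
risk, non-users = 26/250 = 0.1040
RR = 0.3375 / 0.1040 = 3.245

3.245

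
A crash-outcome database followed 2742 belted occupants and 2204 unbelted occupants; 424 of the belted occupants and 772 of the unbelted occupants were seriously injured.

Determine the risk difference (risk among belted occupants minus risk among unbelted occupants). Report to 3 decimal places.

risk, belted occupants = 424/2742 = 0.1546
risk, unbelted occupants = 772/2204 = 0.3503
risk difference = 0.1546 − 0.3503 = -0.196

RD ≈ -0.196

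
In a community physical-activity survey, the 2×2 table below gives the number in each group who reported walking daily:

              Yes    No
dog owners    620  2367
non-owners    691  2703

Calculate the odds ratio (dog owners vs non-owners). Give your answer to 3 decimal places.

OR = (620 × 2703) / (2367 × 691) = 1675860/1635597 ≈ 1.025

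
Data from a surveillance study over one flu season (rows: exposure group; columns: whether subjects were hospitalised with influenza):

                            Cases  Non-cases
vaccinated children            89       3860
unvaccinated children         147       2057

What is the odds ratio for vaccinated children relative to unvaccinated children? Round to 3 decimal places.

OR = (89 × 2057) / (3860 × 147) = 183073/567420 ≈ 0.323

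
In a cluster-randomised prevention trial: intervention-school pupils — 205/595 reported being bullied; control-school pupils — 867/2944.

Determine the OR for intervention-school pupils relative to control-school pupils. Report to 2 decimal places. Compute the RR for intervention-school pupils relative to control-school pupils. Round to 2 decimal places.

OR = 1.26; RR = 1.17

odds, intervention-school pupils = 205/390 = 0.5256
odds, control-school pupils = 867/2077 = 0.4174
OR = 0.5256 / 0.4174 = 1.26
risk, intervention-school pupils = 205/595 = 0.3445
risk, control-school pupils = 867/2944 = 0.2945
RR = 0.3445 / 0.2945 = 1.17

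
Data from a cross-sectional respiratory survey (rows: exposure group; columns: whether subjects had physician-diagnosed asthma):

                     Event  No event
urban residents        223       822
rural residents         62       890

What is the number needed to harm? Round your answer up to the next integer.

7

risk, urban residents = 223/1045 = 0.213397
risk, rural residents = 62/952 = 0.065126
absolute risk difference = 0.148271
1 / 0.148271 = 6.744 → round up → 7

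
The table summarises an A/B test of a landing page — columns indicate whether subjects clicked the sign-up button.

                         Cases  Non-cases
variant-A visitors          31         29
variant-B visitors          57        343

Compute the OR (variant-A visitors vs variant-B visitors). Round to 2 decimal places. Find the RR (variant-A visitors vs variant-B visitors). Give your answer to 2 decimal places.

OR = (31 × 343) / (29 × 57) = 10633/1653 ≈ 6.43
risk, variant-A visitors = 31/60 = 0.5167
risk, variant-B visitors = 57/400 = 0.1425
RR = 0.5167 / 0.1425 = 3.63

OR = 6.43; RR = 3.63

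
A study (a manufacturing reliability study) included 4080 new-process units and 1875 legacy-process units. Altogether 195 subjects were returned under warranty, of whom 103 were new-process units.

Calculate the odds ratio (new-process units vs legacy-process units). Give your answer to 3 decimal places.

new-process units without the outcome: 4080 − 103 = 3977
legacy-process units with the outcome: 195 − 103 = 92
legacy-process units without the outcome: 1875 − 92 = 1783
odds, new-process units = 103/3977 = 0.02590
odds, legacy-process units = 92/1783 = 0.05160
OR = 0.02590 / 0.05160 = 0.502

OR: 0.502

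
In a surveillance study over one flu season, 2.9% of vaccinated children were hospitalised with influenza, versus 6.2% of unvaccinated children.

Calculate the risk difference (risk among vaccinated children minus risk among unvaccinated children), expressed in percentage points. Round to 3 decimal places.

-3.300

risk difference = 0.02900 − 0.06200 = -0.03300 → -3.300 percentage points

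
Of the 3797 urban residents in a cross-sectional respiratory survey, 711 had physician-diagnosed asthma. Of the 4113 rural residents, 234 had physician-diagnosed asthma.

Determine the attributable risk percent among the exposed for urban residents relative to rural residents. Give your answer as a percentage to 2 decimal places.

69.62%

risk, urban residents = 711/3797 = 0.1873
risk, rural residents = 234/4113 = 0.0569
AR% = (0.1873 − 0.0569) / 0.1873 = 0.6962 → 69.62%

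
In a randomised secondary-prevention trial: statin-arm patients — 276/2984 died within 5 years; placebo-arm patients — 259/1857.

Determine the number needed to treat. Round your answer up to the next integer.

22

risk, statin-arm patients = 276/2984 = 0.092493
risk, placebo-arm patients = 259/1857 = 0.139472
absolute risk difference = 0.046979
1 / 0.046979 = 21.286 → round up → 22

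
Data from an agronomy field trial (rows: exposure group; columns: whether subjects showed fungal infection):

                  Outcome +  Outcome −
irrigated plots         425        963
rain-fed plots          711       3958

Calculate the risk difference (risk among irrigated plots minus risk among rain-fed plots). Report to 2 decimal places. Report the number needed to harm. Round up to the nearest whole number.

RD = 0.15; NNH = 7

risk, irrigated plots = 425/1388 = 0.3062
risk, rain-fed plots = 711/4669 = 0.1523
risk difference = 0.3062 − 0.1523 = 0.15
absolute risk difference = 0.153915
1 / 0.153915 = 6.497 → round up → 7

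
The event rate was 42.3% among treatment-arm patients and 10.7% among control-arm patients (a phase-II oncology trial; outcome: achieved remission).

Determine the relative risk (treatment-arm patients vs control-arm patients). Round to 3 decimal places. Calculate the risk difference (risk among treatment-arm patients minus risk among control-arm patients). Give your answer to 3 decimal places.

RR = 3.953; RD = 0.316

RR = 0.4230 / 0.1070 = 3.953
risk difference = 0.4230 − 0.1070 = 0.316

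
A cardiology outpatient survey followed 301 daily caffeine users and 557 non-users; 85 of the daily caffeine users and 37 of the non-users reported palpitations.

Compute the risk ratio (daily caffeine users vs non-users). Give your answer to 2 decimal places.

4.25

risk, daily caffeine users = 85/301 = 0.2824
risk, non-users = 37/557 = 0.0664
RR = 0.2824 / 0.0664 = 4.25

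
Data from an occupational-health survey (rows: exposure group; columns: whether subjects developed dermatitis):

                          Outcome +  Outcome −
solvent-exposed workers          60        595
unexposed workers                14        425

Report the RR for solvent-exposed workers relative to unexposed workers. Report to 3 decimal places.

RR = 2.872

risk, solvent-exposed workers = 60/655 = 0.09160
risk, unexposed workers = 14/439 = 0.03189
RR = 0.09160 / 0.03189 = 2.872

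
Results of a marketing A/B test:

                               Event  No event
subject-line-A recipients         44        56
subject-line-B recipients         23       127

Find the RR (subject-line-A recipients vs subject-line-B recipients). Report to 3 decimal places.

RR: 2.870

risk, subject-line-A recipients = 44/100 = 0.4400
risk, subject-line-B recipients = 23/150 = 0.1533
RR = 0.4400 / 0.1533 = 2.870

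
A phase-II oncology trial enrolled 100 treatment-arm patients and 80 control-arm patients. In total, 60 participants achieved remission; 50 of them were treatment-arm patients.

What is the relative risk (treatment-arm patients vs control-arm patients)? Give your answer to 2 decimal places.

RR: 4.00

treatment-arm patients without the outcome: 100 − 50 = 50
control-arm patients with the outcome: 60 − 50 = 10
control-arm patients without the outcome: 80 − 10 = 70
risk, treatment-arm patients = 50/100 = 0.5000
risk, control-arm patients = 10/80 = 0.1250
RR = 0.5000 / 0.1250 = 4.00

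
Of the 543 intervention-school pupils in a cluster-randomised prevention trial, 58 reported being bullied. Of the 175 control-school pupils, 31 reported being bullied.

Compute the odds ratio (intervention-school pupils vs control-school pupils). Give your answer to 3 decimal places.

OR = (58 × 144) / (485 × 31) = 8352/15035 ≈ 0.556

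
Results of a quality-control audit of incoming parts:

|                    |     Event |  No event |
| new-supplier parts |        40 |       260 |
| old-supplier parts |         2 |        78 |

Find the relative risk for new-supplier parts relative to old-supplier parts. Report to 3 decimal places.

risk, new-supplier parts = 40/300 = 0.13333
risk, old-supplier parts = 2/80 = 0.02500
RR = 0.13333 / 0.02500 = 5.333

5.333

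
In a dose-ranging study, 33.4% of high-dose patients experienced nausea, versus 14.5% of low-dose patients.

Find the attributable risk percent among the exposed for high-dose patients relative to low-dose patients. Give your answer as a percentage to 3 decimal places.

AR% = (0.3340 − 0.1450) / 0.3340 = 0.5659 → 56.587%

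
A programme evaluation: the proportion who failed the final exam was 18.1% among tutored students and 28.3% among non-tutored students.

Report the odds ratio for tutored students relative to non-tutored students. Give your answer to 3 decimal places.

0.560

odds, tutored students = 0.1810/0.8190 = 0.2210
odds, non-tutored students = 0.2830/0.7170 = 0.3947
OR = 0.2210 / 0.3947 = 0.560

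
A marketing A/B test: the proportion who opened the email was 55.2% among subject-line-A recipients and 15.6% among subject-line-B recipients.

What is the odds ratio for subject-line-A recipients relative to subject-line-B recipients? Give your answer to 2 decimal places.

OR: 6.67

odds, subject-line-A recipients = 0.5520/0.4480 = 1.2321
odds, subject-line-B recipients = 0.1560/0.8440 = 0.1848
OR = 1.2321 / 0.1848 = 6.67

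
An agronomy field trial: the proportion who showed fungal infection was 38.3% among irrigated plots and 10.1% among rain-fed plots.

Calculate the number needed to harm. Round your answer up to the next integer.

4

absolute risk difference = 0.282000
1 / 0.282000 = 3.546 → round up → 4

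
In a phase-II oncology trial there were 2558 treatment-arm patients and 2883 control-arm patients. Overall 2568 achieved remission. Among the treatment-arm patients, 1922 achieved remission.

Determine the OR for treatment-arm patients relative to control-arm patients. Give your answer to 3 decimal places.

treatment-arm patients without the outcome: 2558 − 1922 = 636
control-arm patients with the outcome: 2568 − 1922 = 646
control-arm patients without the outcome: 2883 − 646 = 2237
OR = (1922 × 2237) / (636 × 646) = 4299514/410856 ≈ 10.465

OR ≈ 10.465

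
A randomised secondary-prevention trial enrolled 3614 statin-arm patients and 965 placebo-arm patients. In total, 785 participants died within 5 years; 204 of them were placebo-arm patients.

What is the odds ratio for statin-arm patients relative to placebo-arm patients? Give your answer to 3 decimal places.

statin-arm patients with the outcome: 785 − 204 = 581
statin-arm patients without the outcome: 3614 − 581 = 3033
placebo-arm patients without the outcome: 965 − 204 = 761
odds, statin-arm patients = 581/3033 = 0.1916
odds, placebo-arm patients = 204/761 = 0.2681
OR = 0.1916 / 0.2681 = 0.715

OR = 0.715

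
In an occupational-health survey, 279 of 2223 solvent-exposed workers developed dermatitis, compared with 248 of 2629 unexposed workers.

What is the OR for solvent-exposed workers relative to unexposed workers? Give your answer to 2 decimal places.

1.38

odds, solvent-exposed workers = 279/1944 = 0.1435
odds, unexposed workers = 248/2381 = 0.1042
OR = 0.1435 / 0.1042 = 1.38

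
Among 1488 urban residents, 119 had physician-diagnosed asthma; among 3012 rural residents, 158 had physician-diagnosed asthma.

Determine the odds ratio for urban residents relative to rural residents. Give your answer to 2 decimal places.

OR = (119 × 2854) / (1369 × 158) = 339626/216302 ≈ 1.57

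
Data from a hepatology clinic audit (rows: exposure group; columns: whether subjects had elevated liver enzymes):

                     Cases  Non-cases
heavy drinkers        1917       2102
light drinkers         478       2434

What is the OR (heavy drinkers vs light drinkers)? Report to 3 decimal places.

OR = (1917 × 2434) / (2102 × 478) = 4665978/1004756 ≈ 4.644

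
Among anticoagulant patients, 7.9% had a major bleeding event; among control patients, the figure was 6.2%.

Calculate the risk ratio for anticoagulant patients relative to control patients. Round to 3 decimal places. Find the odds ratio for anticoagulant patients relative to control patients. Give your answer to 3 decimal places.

RR = 0.0790 / 0.0620 = 1.274
odds, anticoagulant patients = 0.0790/0.9210 = 0.0858
odds, control patients = 0.0620/0.9380 = 0.0661
OR = 0.0858 / 0.0661 = 1.298

RR = 1.274; OR = 1.298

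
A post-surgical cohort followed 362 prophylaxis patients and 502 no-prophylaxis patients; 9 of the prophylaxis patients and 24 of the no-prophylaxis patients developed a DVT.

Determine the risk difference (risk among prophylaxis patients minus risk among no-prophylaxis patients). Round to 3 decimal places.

RD ≈ -0.023

risk, prophylaxis patients = 9/362 = 0.02486
risk, no-prophylaxis patients = 24/502 = 0.04781
risk difference = 0.02486 − 0.04781 = -0.023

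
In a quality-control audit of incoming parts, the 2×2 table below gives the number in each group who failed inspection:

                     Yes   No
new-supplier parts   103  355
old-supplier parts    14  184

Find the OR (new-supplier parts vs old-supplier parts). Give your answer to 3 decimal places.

OR = (103 × 184) / (355 × 14) = 18952/4970 ≈ 3.813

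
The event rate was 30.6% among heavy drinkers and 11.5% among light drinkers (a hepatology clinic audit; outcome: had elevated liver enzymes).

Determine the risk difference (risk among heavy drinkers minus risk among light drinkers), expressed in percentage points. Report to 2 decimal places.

19.10

risk difference = 0.3060 − 0.1150 = 0.1910 → 19.10 percentage points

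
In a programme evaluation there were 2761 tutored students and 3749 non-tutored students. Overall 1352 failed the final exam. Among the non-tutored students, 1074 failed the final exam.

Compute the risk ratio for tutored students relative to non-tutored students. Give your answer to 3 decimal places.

RR ≈ 0.351

tutored students with the outcome: 1352 − 1074 = 278
tutored students without the outcome: 2761 − 278 = 2483
non-tutored students without the outcome: 3749 − 1074 = 2675
risk, tutored students = 278/2761 = 0.1007
risk, non-tutored students = 1074/3749 = 0.2865
RR = 0.1007 / 0.2865 = 0.351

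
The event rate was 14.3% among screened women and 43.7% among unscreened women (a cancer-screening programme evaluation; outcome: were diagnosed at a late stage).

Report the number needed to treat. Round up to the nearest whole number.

NNT = 4

absolute risk difference = 0.294000
1 / 0.294000 = 3.401 → round up → 4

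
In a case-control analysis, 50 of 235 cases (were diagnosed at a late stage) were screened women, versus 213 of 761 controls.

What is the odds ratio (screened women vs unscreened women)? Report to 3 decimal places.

OR = (50 × 548) / (213 × 185) = 27400/39405 ≈ 0.695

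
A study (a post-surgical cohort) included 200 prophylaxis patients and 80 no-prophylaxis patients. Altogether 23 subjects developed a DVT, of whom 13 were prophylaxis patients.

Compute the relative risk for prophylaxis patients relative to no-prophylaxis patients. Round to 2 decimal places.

prophylaxis patients without the outcome: 200 − 13 = 187
no-prophylaxis patients with the outcome: 23 − 13 = 10
no-prophylaxis patients without the outcome: 80 − 10 = 70
risk, prophylaxis patients = 13/200 = 0.0650
risk, no-prophylaxis patients = 10/80 = 0.1250
RR = 0.0650 / 0.1250 = 0.52

0.52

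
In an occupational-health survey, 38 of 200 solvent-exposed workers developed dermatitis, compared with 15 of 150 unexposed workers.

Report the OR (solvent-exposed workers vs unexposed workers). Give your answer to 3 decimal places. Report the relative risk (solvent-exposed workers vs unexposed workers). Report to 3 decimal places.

OR = 2.111; RR = 1.900

OR = (38 × 135) / (162 × 15) = 5130/2430 ≈ 2.111
risk, solvent-exposed workers = 38/200 = 0.1900
risk, unexposed workers = 15/150 = 0.1000
RR = 0.1900 / 0.1000 = 1.900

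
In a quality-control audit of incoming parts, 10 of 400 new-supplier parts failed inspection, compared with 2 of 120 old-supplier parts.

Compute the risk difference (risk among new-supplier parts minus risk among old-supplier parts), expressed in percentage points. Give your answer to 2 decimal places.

risk, new-supplier parts = 10/400 = 0.02500
risk, old-supplier parts = 2/120 = 0.01667
risk difference = 0.02500 − 0.01667 = 0.00833 → 0.83 percentage points

0.83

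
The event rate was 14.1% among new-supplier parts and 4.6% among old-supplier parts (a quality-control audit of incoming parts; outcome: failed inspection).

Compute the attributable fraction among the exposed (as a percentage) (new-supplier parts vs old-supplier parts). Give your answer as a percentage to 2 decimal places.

AR% = (0.14100 − 0.04600) / 0.14100 = 0.6738 → 67.38%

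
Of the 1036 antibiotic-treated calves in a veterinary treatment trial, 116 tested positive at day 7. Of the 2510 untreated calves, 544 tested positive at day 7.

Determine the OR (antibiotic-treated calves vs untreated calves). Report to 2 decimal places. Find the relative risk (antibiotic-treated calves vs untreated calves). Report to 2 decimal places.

OR = (116 × 1966) / (920 × 544) = 228056/500480 ≈ 0.46
risk, antibiotic-treated calves = 116/1036 = 0.1120
risk, untreated calves = 544/2510 = 0.2167
RR = 0.1120 / 0.2167 = 0.52

OR = 0.46; RR = 0.52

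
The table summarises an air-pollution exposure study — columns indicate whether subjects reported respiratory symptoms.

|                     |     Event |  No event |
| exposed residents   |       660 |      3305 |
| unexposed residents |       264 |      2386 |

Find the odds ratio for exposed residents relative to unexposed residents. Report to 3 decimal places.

OR = (660 × 2386) / (3305 × 264) = 1574760/872520 ≈ 1.805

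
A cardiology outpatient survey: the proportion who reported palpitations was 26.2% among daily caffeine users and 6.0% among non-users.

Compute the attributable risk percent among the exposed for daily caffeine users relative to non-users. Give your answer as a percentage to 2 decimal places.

AR% = (0.2620 − 0.0600) / 0.2620 = 0.7710 → 77.10%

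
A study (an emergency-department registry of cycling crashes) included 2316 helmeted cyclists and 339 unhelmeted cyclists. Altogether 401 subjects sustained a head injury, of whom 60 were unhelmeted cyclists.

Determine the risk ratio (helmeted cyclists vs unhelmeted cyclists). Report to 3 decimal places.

RR: 0.832

helmeted cyclists with the outcome: 401 − 60 = 341
helmeted cyclists without the outcome: 2316 − 341 = 1975
unhelmeted cyclists without the outcome: 339 − 60 = 279
risk, helmeted cyclists = 341/2316 = 0.1472
risk, unhelmeted cyclists = 60/339 = 0.1770
RR = 0.1472 / 0.1770 = 0.832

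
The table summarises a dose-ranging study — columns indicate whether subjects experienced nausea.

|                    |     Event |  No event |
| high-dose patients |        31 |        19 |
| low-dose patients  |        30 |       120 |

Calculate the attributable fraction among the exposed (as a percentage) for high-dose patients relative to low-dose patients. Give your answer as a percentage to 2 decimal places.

risk, high-dose patients = 31/50 = 0.6200
risk, low-dose patients = 30/150 = 0.2000
AR% = (0.6200 − 0.2000) / 0.6200 = 0.6774 → 67.74%

67.74%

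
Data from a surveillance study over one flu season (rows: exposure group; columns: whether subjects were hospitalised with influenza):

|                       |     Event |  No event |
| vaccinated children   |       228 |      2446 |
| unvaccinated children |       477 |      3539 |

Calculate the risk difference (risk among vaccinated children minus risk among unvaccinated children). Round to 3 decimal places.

risk, vaccinated children = 228/2674 = 0.0853
risk, unvaccinated children = 477/4016 = 0.1188
risk difference = 0.0853 − 0.1188 = -0.034

RD ≈ -0.034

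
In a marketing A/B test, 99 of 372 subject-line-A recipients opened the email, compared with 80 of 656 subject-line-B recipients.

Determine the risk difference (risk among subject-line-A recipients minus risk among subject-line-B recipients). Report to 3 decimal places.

0.144

risk, subject-line-A recipients = 99/372 = 0.2661
risk, subject-line-B recipients = 80/656 = 0.1220
risk difference = 0.2661 − 0.1220 = 0.144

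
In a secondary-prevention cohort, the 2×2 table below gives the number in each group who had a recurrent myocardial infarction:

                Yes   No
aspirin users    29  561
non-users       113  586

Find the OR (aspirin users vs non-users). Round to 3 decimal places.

odds, aspirin users = 29/561 = 0.05169
odds, non-users = 113/586 = 0.19283
OR = 0.05169 / 0.19283 = 0.268

OR ≈ 0.268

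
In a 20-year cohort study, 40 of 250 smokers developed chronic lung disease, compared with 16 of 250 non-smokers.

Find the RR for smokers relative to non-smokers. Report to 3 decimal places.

risk, smokers = 40/250 = 0.1600
risk, non-smokers = 16/250 = 0.0640
RR = 0.1600 / 0.0640 = 2.500

2.500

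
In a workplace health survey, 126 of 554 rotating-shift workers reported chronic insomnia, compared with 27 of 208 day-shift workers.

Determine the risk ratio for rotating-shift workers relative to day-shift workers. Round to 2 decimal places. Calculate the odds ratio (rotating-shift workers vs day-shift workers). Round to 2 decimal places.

risk, rotating-shift workers = 126/554 = 0.2274
risk, day-shift workers = 27/208 = 0.1298
RR = 0.2274 / 0.1298 = 1.75
OR = (126 × 181) / (428 × 27) = 22806/11556 ≈ 1.97

RR = 1.75; OR = 1.97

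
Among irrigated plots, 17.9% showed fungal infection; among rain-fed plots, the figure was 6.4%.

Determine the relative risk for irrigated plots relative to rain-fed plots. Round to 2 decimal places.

RR = 0.1790 / 0.0640 = 2.80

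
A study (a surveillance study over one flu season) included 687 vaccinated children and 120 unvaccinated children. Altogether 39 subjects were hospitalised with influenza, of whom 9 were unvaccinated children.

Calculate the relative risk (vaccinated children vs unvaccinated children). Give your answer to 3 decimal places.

0.582

vaccinated children with the outcome: 39 − 9 = 30
vaccinated children without the outcome: 687 − 30 = 657
unvaccinated children without the outcome: 120 − 9 = 111
risk, vaccinated children = 30/687 = 0.04367
risk, unvaccinated children = 9/120 = 0.07500
RR = 0.04367 / 0.07500 = 0.582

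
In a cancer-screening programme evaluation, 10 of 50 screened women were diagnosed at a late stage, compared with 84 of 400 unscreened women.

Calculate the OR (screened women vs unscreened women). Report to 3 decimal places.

OR = (10 × 316) / (40 × 84) = 3160/3360 ≈ 0.940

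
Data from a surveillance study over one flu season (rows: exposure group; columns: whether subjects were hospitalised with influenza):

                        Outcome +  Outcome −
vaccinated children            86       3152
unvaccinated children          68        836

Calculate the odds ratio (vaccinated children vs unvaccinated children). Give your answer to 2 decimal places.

OR ≈ 0.34

odds, vaccinated children = 86/3152 = 0.02728
odds, unvaccinated children = 68/836 = 0.08134
OR = 0.02728 / 0.08134 = 0.34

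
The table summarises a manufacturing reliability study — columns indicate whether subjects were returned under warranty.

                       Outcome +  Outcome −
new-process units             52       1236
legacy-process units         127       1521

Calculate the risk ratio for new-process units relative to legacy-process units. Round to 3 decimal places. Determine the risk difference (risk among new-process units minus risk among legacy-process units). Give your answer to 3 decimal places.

risk, new-process units = 52/1288 = 0.04037
risk, legacy-process units = 127/1648 = 0.07706
RR = 0.04037 / 0.07706 = 0.524
risk difference = 0.04037 − 0.07706 = -0.037

RR = 0.524; RD = -0.037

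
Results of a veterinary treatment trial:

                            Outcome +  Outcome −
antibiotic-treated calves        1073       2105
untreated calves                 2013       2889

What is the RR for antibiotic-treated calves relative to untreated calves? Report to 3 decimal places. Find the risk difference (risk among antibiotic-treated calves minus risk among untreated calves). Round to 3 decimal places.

risk, antibiotic-treated calves = 1073/3178 = 0.3376
risk, untreated calves = 2013/4902 = 0.4106
RR = 0.3376 / 0.4106 = 0.822
risk difference = 0.3376 − 0.4106 = -0.073

RR = 0.822; RD = -0.073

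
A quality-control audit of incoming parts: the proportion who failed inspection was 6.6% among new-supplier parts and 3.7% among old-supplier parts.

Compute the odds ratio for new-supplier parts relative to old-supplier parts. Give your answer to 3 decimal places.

OR: 1.839

odds, new-supplier parts = 0.06600/0.93400 = 0.07066
odds, old-supplier parts = 0.03700/0.96300 = 0.03842
OR = 0.07066 / 0.03842 = 1.839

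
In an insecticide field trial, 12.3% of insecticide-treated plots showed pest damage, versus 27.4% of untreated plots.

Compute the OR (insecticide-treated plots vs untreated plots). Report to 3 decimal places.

odds, insecticide-treated plots = 0.1230/0.8770 = 0.1403
odds, untreated plots = 0.2740/0.7260 = 0.3774
OR = 0.1403 / 0.3774 = 0.372

OR: 0.372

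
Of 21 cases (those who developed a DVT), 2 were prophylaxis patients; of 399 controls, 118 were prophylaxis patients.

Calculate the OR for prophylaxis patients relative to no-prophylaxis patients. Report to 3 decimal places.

OR = (2 × 281) / (118 × 19) = 562/2242 ≈ 0.251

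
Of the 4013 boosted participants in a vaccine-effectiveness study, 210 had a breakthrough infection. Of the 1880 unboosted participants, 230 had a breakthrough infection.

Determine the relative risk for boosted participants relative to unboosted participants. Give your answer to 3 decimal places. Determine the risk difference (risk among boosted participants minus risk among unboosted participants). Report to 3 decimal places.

risk, boosted participants = 210/4013 = 0.0523
risk, unboosted participants = 230/1880 = 0.1223
RR = 0.0523 / 0.1223 = 0.428
risk difference = 0.0523 − 0.1223 = -0.070

RR = 0.428; RD = -0.070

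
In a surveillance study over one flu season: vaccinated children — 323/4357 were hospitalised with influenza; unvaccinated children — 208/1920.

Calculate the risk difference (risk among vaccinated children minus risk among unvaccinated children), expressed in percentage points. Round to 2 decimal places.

risk, vaccinated children = 323/4357 = 0.0741
risk, unvaccinated children = 208/1920 = 0.1083
risk difference = 0.0741 − 0.1083 = -0.0342 → -3.42 percentage points

-3.42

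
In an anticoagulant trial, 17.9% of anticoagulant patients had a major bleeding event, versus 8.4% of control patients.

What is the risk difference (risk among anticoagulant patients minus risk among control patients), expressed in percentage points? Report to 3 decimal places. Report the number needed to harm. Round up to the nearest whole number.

risk difference = 0.1790 − 0.0840 = 0.0950 → 9.500 percentage points
absolute risk difference = 0.095000
1 / 0.095000 = 10.526 → round up → 11

RD = 9.500; NNH = 11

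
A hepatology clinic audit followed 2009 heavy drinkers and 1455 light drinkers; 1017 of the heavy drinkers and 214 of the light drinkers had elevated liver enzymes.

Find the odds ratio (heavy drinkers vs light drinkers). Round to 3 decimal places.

OR = (1017 × 1241) / (992 × 214) = 1262097/212288 ≈ 5.945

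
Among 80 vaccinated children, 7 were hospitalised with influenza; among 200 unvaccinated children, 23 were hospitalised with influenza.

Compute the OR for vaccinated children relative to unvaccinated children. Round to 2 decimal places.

OR ≈ 0.74

odds, vaccinated children = 7/73 = 0.0959
odds, unvaccinated children = 23/177 = 0.1299
OR = 0.0959 / 0.1299 = 0.74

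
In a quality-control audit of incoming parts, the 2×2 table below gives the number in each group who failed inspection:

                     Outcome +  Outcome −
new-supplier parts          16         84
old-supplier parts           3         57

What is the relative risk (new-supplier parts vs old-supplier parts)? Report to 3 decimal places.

3.200

risk, new-supplier parts = 16/100 = 0.1600
risk, old-supplier parts = 3/60 = 0.0500
RR = 0.1600 / 0.0500 = 3.200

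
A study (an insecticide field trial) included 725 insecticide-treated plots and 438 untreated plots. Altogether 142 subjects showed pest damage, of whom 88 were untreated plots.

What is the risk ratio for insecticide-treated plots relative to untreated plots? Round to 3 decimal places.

0.371

insecticide-treated plots with the outcome: 142 − 88 = 54
insecticide-treated plots without the outcome: 725 − 54 = 671
untreated plots without the outcome: 438 − 88 = 350
risk, insecticide-treated plots = 54/725 = 0.0745
risk, untreated plots = 88/438 = 0.2009
RR = 0.0745 / 0.2009 = 0.371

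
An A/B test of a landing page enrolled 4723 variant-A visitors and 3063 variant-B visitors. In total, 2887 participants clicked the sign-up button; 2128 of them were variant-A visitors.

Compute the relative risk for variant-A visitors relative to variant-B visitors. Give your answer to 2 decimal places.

1.82

variant-A visitors without the outcome: 4723 − 2128 = 2595
variant-B visitors with the outcome: 2887 − 2128 = 759
variant-B visitors without the outcome: 3063 − 759 = 2304
risk, variant-A visitors = 2128/4723 = 0.4506
risk, variant-B visitors = 759/3063 = 0.2478
RR = 0.4506 / 0.2478 = 1.82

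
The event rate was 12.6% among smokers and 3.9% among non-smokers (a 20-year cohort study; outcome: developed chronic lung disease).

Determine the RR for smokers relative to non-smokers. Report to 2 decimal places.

RR = 0.12600 / 0.03900 = 3.23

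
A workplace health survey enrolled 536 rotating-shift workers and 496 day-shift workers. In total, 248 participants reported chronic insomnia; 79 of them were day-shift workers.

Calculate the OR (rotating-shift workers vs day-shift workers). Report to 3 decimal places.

2.431

rotating-shift workers with the outcome: 248 − 79 = 169
rotating-shift workers without the outcome: 536 − 169 = 367
day-shift workers without the outcome: 496 − 79 = 417
OR = (169 × 417) / (367 × 79) = 70473/28993 ≈ 2.431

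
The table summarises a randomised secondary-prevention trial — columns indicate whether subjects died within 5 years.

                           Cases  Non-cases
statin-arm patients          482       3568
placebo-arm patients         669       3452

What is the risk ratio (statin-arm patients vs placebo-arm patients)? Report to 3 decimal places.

risk, statin-arm patients = 482/4050 = 0.1190
risk, placebo-arm patients = 669/4121 = 0.1623
RR = 0.1190 / 0.1623 = 0.733

RR: 0.733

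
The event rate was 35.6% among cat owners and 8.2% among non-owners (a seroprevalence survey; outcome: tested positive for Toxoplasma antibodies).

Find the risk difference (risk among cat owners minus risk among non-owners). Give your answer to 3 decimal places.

risk difference = 0.3560 − 0.0820 = 0.274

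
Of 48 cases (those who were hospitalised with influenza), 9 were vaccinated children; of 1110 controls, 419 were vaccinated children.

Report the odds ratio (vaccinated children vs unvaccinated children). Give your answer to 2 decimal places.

OR = (9 × 691) / (419 × 39) = 6219/16341 ≈ 0.38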